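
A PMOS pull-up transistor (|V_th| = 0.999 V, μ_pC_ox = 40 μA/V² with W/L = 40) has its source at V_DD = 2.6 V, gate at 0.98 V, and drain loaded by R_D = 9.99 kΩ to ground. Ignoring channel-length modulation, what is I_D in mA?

I_D = 0.230 mA

V_SG = V_DD − V_G = 2.6 − 0.98 = 1.62 V, so V_ov = 1.62 − 0.999 = 0.621 V.
k_p = μ_pC_ox · (W/L) = 1.6 mA/V².
Assume saturation: I_D = ½ k_p V_ov² = 0.5 × 1.6 × 0.621² = 0.309 mA, giving V_SD = V_DD − I_D R_D = 2.6 − 0.309 × 9.99 = -0.482 V.
But -0.482 V < V_ov = 0.621 V, so the device is actually in triode.
In triode I_D = k_p[V_ov V_SD − ½ V_SD²] and I_D = (V_DD − V_SD)/R_D. Equating: 7.99 V_SD² − 10.93 V_SD + 2.6 = 0, giving V_SD = 0.307 V (the root below V_ov).
I_D = (2.6 − 0.307) / 9.99 = 0.23 mA.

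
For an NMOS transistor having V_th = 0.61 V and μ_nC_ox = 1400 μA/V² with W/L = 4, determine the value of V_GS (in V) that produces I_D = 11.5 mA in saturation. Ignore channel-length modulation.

k_n = μ_nC_ox · (W/L) = 5.6 mA/V².
In saturation I_D = ½ k_n (V_GS − V_th)², so V_GS − V_th = √(2 I_D / k_n) = √(2 × 11.5 / 5.6) = 2.03 V.
V_GS = 0.61 + 2.03 = 2.64 V.

V_GS = 2.64 V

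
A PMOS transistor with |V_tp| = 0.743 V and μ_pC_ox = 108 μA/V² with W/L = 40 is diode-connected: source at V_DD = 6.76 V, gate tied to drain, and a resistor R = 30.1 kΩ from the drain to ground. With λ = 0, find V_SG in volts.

V_SG = 1.04 V

With gate tied to drain, V_SG = V_SD ≥ V_SG − |V_tp|, so the device is in saturation.
k_p = μ_pC_ox · (W/L) = 4.32 mA/V².
KCL at the drain: ½ k_p (V_SG − |V_tp|)² = (V_DD − V_SG)/R.
Let x = V_SG − 0.743. Then 65 x² + x − 6.017 = 0, giving x = 0.297 V (positive root), so V_SG = 1.04 V.
I_D = (V_DD − V_SG)/R = (6.76 − 1.04) / 30.1 = 0.19 mA.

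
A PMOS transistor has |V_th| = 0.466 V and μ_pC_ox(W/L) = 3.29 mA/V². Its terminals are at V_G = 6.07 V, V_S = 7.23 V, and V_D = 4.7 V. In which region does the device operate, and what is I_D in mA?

Saturation; I_D = 0.792 mA

V_SG = V_S − V_G = 7.23 − 6.07 = 1.16 V; V_SD = V_S − V_D = 7.23 − 4.7 = 2.53 V.
V_ov = V_SG − |V_th| = 1.16 − 0.466 = 0.694 V.
Since V_SD = 2.53 V ≥ V_ov = 0.694 V, the device is in saturation.
I_D = ½ k_p V_ov² = 0.5 × 3.29 × 0.694² = 0.792 mA.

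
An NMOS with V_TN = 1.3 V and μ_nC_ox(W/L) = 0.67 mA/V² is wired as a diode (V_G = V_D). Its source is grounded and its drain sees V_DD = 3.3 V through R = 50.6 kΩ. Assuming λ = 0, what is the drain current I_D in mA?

With gate tied to drain, V_GS = V_DS ≥ V_GS − V_TN, so the device is in saturation.
KCL at the drain: ½ k_n (V_GS − V_TN)² = (V_DD − V_GS)/R.
Let x = V_GS − 1.3. Then 17 x² + x − 2 = 0, giving x = 0.315 V (positive root), so V_GS = 1.62 V.
I_D = (V_DD − V_GS)/R = (3.3 − 1.62) / 50.6 = 0.0333 mA.

I_D = 0.0333 mA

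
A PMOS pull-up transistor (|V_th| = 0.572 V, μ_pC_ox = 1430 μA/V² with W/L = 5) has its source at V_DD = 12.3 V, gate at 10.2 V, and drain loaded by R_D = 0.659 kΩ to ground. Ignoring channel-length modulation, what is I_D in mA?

I_D = 8.35 mA

V_SG = V_DD − V_G = 12.3 − 10.2 = 2.1 V, so V_ov = 2.1 − 0.572 = 1.53 V.
k_p = μ_pC_ox · (W/L) = 7.15 mA/V².
Assume saturation: I_D = ½ k_p V_ov² = 0.5 × 7.15 × 1.53² = 8.35 mA, giving V_SD = V_DD − I_D R_D = 12.3 − 8.35 × 0.659 = 6.8 V.
V_SD = 6.8 V ≥ V_ov = 1.53 V, confirming saturation.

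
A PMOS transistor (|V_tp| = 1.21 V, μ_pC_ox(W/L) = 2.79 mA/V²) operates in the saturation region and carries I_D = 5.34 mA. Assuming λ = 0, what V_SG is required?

In saturation I_D = ½ k_p (V_SG − |V_tp|)², so V_SG − |V_tp| = √(2 I_D / k_p) = √(2 × 5.34 / 2.79) = 1.96 V.
V_SG = 1.21 + 1.96 = 3.17 V.

V_SG = 3.17 V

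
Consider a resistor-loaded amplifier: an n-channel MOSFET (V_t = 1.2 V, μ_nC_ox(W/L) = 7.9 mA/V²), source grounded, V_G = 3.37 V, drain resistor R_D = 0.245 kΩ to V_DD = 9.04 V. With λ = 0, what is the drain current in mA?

V_GS = V_G = 3.37 V, so V_ov = 3.37 − 1.2 = 2.17 V.
Assume saturation: I_D = ½ k_n V_ov² = 0.5 × 7.9 × 2.17² = 18.6 mA, giving V_DS = V_DD − I_D R_D = 9.04 − 18.6 × 0.245 = 4.48 V.
V_DS = 4.48 V ≥ V_ov = 2.17 V, confirming saturation.

I_D = 18.6 mA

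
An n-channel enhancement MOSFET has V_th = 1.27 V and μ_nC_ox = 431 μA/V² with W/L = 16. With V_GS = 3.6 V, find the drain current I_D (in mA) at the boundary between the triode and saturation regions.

I_D = 18.7 mA

At the boundary V_DS = V_ov = V_GS − V_th = 3.6 − 1.27 = 2.33 V.
k_n = μ_nC_ox · (W/L) = 6.896 mA/V².
I_D = ½ k_n V_ov² = 0.5 × 6.896 × 2.33² = 18.7 mA.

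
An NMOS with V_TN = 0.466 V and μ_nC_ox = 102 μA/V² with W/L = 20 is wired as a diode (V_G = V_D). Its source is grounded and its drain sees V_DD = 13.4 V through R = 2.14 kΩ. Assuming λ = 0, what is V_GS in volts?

With gate tied to drain, V_GS = V_DS ≥ V_GS − V_TN, so the device is in saturation.
k_n = μ_nC_ox · (W/L) = 2.04 mA/V².
KCL at the drain: ½ k_n (V_GS − V_TN)² = (V_DD − V_GS)/R.
Let x = V_GS − 0.466. Then 2.18 x² + x − 12.93 = 0, giving x = 2.22 V (positive root), so V_GS = 2.68 V.
I_D = (V_DD − V_GS)/R = (13.4 − 2.68) / 2.14 = 5.01 mA.

V_GS = 2.68 V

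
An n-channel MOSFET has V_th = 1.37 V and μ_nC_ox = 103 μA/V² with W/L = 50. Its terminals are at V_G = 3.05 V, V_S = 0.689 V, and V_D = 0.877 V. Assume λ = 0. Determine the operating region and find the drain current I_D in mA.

V_GS = V_G − V_S = 3.05 − 0.689 = 2.36 V; V_DS = V_D − V_S = 0.877 − 0.689 = 0.188 V.
k_n = μ_nC_ox · (W/L) = 5.15 mA/V².
V_ov = V_GS − V_th = 2.36 − 1.37 = 0.991 V.
Since V_DS = 0.188 V < V_ov = 0.991 V, the device is in the triode region.
I_D = k_n [V_ov · V_DS − ½ V_DS²] = 5.15 × [0.991 × 0.188 − 0.5 × 0.188²] = 0.868 mA.

Triode; I_D = 0.868 mA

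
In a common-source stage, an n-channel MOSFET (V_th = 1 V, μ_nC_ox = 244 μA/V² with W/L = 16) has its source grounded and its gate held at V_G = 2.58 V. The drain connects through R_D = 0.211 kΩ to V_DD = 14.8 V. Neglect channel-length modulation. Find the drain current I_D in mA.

V_GS = V_G = 2.58 V, so V_ov = 2.58 − 1 = 1.58 V.
k_n = μ_nC_ox · (W/L) = 3.904 mA/V².
Assume saturation: I_D = ½ k_n V_ov² = 0.5 × 3.904 × 1.58² = 4.87 mA, giving V_DS = V_DD − I_D R_D = 14.8 − 4.87 × 0.211 = 13.8 V.
V_DS = 13.8 V ≥ V_ov = 1.58 V, confirming saturation.

I_D = 4.87 mA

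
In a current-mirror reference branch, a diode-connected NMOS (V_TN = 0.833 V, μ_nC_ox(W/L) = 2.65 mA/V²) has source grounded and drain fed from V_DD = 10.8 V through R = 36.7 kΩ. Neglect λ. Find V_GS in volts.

With gate tied to drain, V_GS = V_DS ≥ V_GS − V_TN, so the device is in saturation.
KCL at the drain: ½ k_n (V_GS − V_TN)² = (V_DD − V_GS)/R.
Let x = V_GS − 0.833. Then 48.6 x² + x − 9.967 = 0, giving x = 0.443 V (positive root), so V_GS = 1.28 V.
I_D = (V_DD − V_GS)/R = (10.8 − 1.28) / 36.7 = 0.26 mA.

V_GS = 1.28 V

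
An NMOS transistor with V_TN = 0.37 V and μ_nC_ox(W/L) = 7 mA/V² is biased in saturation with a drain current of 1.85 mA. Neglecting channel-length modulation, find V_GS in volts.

In saturation I_D = ½ k_n (V_GS − V_TN)², so V_GS − V_TN = √(2 I_D / k_n) = √(2 × 1.85 / 7) = 0.727 V.
V_GS = 0.37 + 0.727 = 1.1 V.

V_GS = 1.10 V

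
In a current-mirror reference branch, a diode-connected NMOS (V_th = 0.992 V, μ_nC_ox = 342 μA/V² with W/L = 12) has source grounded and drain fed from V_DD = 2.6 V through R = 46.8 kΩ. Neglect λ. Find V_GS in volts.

With gate tied to drain, V_GS = V_DS ≥ V_GS − V_th, so the device is in saturation.
k_n = μ_nC_ox · (W/L) = 4.104 mA/V².
KCL at the drain: ½ k_n (V_GS − V_th)² = (V_DD − V_GS)/R.
Let x = V_GS − 0.992. Then 96 x² + x − 1.608 = 0, giving x = 0.124 V (positive root), so V_GS = 1.12 V.
I_D = (V_DD − V_GS)/R = (2.6 − 1.12) / 46.8 = 0.0317 mA.

V_GS = 1.12 V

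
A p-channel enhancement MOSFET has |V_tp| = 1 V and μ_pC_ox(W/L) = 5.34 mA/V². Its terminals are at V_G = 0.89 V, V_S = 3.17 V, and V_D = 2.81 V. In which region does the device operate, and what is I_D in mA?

Triode; I_D = 2.11 mA

V_SG = V_S − V_G = 3.17 − 0.89 = 2.28 V; V_SD = V_S − V_D = 3.17 − 2.81 = 0.36 V.
V_ov = V_SG − |V_tp| = 2.28 − 1 = 1.28 V.
Since V_SD = 0.36 V < V_ov = 1.28 V, the device is in the triode region.
I_D = k_p [V_ov · V_SD − ½ V_SD²] = 5.34 × [1.28 × 0.36 − 0.5 × 0.36²] = 2.11 mA.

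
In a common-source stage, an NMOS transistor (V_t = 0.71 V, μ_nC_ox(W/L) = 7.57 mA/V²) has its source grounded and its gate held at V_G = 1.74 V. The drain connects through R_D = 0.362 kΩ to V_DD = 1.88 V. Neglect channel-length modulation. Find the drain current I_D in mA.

I_D = 3.43 mA

V_GS = V_G = 1.74 V, so V_ov = 1.74 − 0.71 = 1.03 V.
Assume saturation: I_D = ½ k_n V_ov² = 0.5 × 7.57 × 1.03² = 4.02 mA, giving V_DS = V_DD − I_D R_D = 1.88 − 4.02 × 0.362 = 0.426 V.
But 0.426 V < V_ov = 1.03 V, so the device is actually in triode.
In triode I_D = k_n[V_ov V_DS − ½ V_DS²] and I_D = (V_DD − V_DS)/R_D. Equating: 1.37 V_DS² − 3.823 V_DS + 1.88 = 0, giving V_DS = 0.637 V (the root below V_ov).
I_D = (1.88 − 0.637) / 0.362 = 3.43 mA.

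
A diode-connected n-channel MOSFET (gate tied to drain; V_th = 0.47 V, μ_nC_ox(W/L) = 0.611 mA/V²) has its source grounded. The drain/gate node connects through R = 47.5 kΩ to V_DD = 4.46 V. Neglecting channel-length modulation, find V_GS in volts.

V_GS = 0.961 V

With gate tied to drain, V_GS = V_DS ≥ V_GS − V_th, so the device is in saturation.
KCL at the drain: ½ k_n (V_GS − V_th)² = (V_DD − V_GS)/R.
Let x = V_GS − 0.47. Then 14.5 x² + x − 3.99 = 0, giving x = 0.491 V (positive root), so V_GS = 0.961 V.
I_D = (V_DD − V_GS)/R = (4.46 − 0.961) / 47.5 = 0.0737 mA.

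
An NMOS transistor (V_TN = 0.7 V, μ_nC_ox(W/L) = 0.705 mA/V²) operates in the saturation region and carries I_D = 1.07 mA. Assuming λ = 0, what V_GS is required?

In saturation I_D = ½ k_n (V_GS − V_TN)², so V_GS − V_TN = √(2 I_D / k_n) = √(2 × 1.07 / 0.705) = 1.74 V.
V_GS = 0.7 + 1.74 = 2.44 V.

V_GS = 2.44 V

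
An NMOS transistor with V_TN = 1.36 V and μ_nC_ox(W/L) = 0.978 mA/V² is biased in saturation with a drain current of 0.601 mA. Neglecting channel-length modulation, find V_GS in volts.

In saturation I_D = ½ k_n (V_GS − V_TN)², so V_GS − V_TN = √(2 I_D / k_n) = √(2 × 0.601 / 0.978) = 1.11 V.
V_GS = 1.36 + 1.11 = 2.47 V.

V_GS = 2.47 V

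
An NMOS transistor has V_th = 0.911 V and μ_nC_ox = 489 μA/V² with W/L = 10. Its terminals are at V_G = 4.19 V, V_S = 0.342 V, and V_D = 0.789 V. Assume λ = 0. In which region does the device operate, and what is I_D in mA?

V_GS = V_G − V_S = 4.19 − 0.342 = 3.85 V; V_DS = V_D − V_S = 0.789 − 0.342 = 0.447 V.
k_n = μ_nC_ox · (W/L) = 4.89 mA/V².
V_ov = V_GS − V_th = 3.85 − 0.911 = 2.94 V.
Since V_DS = 0.447 V < V_ov = 2.94 V, the device is in the triode region.
I_D = k_n [V_ov · V_DS − ½ V_DS²] = 4.89 × [2.94 × 0.447 − 0.5 × 0.447²] = 5.93 mA.

Triode; I_D = 5.93 mA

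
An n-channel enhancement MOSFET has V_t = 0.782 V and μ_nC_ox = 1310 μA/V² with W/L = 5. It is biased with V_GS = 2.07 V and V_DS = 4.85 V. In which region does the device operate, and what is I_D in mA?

k_n = μ_nC_ox · (W/L) = 6.55 mA/V².
V_ov = V_GS − V_t = 2.07 − 0.782 = 1.29 V.
Since V_DS = 4.85 V ≥ V_ov = 1.29 V, the device is in saturation.
I_D = ½ k_n V_ov² = 0.5 × 6.55 × 1.29² = 5.43 mA.

Saturation; I_D = 5.43 mA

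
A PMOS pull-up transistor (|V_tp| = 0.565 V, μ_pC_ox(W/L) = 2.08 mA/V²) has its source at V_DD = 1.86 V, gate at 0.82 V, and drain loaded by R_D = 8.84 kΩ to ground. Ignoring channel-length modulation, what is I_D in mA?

I_D = 0.182 mA

V_SG = V_DD − V_G = 1.86 − 0.82 = 1.04 V, so V_ov = 1.04 − 0.565 = 0.475 V.
Assume saturation: I_D = ½ k_p V_ov² = 0.5 × 2.08 × 0.475² = 0.235 mA, giving V_SD = V_DD − I_D R_D = 1.86 − 0.235 × 8.84 = -0.214 V.
But -0.214 V < V_ov = 0.475 V, so the device is actually in triode.
In triode I_D = k_p[V_ov V_SD − ½ V_SD²] and I_D = (V_DD − V_SD)/R_D. Equating: 9.19 V_SD² − 9.734 V_SD + 1.86 = 0, giving V_SD = 0.25 V (the root below V_ov).
I_D = (1.86 − 0.25) / 8.84 = 0.182 mA.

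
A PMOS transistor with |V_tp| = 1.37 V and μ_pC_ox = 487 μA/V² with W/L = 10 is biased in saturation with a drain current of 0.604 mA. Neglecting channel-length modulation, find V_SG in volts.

k_p = μ_pC_ox · (W/L) = 4.87 mA/V².
In saturation I_D = ½ k_p (V_SG − |V_tp|)², so V_SG − |V_tp| = √(2 I_D / k_p) = √(2 × 0.604 / 4.87) = 0.498 V.
V_SG = 1.37 + 0.498 = 1.87 V.

V_SG = 1.87 V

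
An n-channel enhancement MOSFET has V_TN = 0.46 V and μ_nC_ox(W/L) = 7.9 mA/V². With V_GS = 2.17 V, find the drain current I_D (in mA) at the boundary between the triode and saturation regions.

I_D = 11.6 mA

At the boundary V_DS = V_ov = V_GS − V_TN = 2.17 − 0.46 = 1.71 V.
I_D = ½ k_n V_ov² = 0.5 × 7.9 × 1.71² = 11.6 mA.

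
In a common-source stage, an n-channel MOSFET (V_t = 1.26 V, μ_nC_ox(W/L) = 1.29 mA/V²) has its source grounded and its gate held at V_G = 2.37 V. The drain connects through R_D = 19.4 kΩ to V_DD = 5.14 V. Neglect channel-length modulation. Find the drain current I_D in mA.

I_D = 0.255 mA

V_GS = V_G = 2.37 V, so V_ov = 2.37 − 1.26 = 1.11 V.
Assume saturation: I_D = ½ k_n V_ov² = 0.5 × 1.29 × 1.11² = 0.795 mA, giving V_DS = V_DD − I_D R_D = 5.14 − 0.795 × 19.4 = -10.3 V.
But -10.3 V < V_ov = 1.11 V, so the device is actually in triode.
In triode I_D = k_n[V_ov V_DS − ½ V_DS²] and I_D = (V_DD − V_DS)/R_D. Equating: 12.5 V_DS² − 28.78 V_DS + 5.14 = 0, giving V_DS = 0.195 V (the root below V_ov).
I_D = (5.14 − 0.195) / 19.4 = 0.255 mA.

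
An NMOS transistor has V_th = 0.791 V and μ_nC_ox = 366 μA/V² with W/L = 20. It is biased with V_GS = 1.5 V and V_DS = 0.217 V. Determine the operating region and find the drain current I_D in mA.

Triode; I_D = 0.954 mA

k_n = μ_nC_ox · (W/L) = 7.32 mA/V².
V_ov = V_GS − V_th = 1.5 − 0.791 = 0.709 V.
Since V_DS = 0.217 V < V_ov = 0.709 V, the device is in the triode region.
I_D = k_n [V_ov · V_DS − ½ V_DS²] = 7.32 × [0.709 × 0.217 − 0.5 × 0.217²] = 0.954 mA.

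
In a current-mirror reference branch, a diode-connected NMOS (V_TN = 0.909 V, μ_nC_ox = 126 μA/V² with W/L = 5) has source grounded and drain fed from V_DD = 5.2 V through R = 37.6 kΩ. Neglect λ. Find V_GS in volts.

With gate tied to drain, V_GS = V_DS ≥ V_GS − V_TN, so the device is in saturation.
k_n = μ_nC_ox · (W/L) = 0.63 mA/V².
KCL at the drain: ½ k_n (V_GS − V_TN)² = (V_DD − V_GS)/R.
Let x = V_GS − 0.909. Then 11.8 x² + x − 4.291 = 0, giving x = 0.561 V (positive root), so V_GS = 1.47 V.
I_D = (V_DD − V_GS)/R = (5.2 − 1.47) / 37.6 = 0.0992 mA.

V_GS = 1.47 V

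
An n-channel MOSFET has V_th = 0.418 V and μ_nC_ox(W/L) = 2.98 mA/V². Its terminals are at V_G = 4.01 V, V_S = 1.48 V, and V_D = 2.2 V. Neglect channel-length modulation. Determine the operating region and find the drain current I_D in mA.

V_GS = V_G − V_S = 4.01 − 1.48 = 2.53 V; V_DS = V_D − V_S = 2.2 − 1.48 = 0.72 V.
V_ov = V_GS − V_th = 2.53 − 0.418 = 2.11 V.
Since V_DS = 0.72 V < V_ov = 2.11 V, the device is in the triode region.
I_D = k_n [V_ov · V_DS − ½ V_DS²] = 2.98 × [2.11 × 0.72 − 0.5 × 0.72²] = 3.76 mA.

Triode; I_D = 3.76 mA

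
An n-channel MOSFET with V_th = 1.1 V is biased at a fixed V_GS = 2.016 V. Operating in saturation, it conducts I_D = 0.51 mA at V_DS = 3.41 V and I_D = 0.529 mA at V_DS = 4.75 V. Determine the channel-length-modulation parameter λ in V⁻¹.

λ = 0.0307 V⁻¹

With V_GS fixed, I_D ∝ (1 + λ V_DS) in saturation, so I_D2/I_D1 = (1 + λ V_DS2)/(1 + λ V_DS1).
0.529/0.51 = 1.037 = (1 + 4.75 λ)/(1 + 3.41 λ).
Solving: λ (I_D1 V_DS2 − I_D2 V_DS1) = I_D2 − I_D1, so λ = (0.529 − 0.51) / (0.51 × 4.75 − 0.529 × 3.41) = 0.019 / 0.619 = 0.0307 V⁻¹.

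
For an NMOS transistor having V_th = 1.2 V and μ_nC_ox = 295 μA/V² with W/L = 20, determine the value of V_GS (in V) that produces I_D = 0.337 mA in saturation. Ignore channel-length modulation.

V_GS = 1.54 V

k_n = μ_nC_ox · (W/L) = 5.9 mA/V².
In saturation I_D = ½ k_n (V_GS − V_th)², so V_GS − V_th = √(2 I_D / k_n) = √(2 × 0.337 / 5.9) = 0.338 V.
V_GS = 1.2 + 0.338 = 1.54 V.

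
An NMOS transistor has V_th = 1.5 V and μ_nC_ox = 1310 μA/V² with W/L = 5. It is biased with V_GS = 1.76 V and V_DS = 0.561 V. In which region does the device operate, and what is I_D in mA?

Saturation; I_D = 0.221 mA

k_n = μ_nC_ox · (W/L) = 6.55 mA/V².
V_ov = V_GS − V_th = 1.76 − 1.5 = 0.26 V.
Since V_DS = 0.561 V ≥ V_ov = 0.26 V, the device is in saturation.
I_D = ½ k_n V_ov² = 0.5 × 6.55 × 0.26² = 0.221 mA.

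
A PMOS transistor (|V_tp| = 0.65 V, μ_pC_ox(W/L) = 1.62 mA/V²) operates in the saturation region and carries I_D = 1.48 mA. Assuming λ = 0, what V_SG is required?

In saturation I_D = ½ k_p (V_SG − |V_tp|)², so V_SG − |V_tp| = √(2 I_D / k_p) = √(2 × 1.48 / 1.62) = 1.35 V.
V_SG = 0.65 + 1.35 = 2 V.

V_SG = 2.00 V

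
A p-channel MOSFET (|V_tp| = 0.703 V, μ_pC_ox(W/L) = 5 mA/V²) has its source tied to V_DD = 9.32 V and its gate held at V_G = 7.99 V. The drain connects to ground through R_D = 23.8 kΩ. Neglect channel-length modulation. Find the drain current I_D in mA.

I_D = 0.386 mA

V_SG = V_DD − V_G = 9.32 − 7.99 = 1.33 V, so V_ov = 1.33 − 0.703 = 0.627 V.
Assume saturation: I_D = ½ k_p V_ov² = 0.5 × 5 × 0.627² = 0.983 mA, giving V_SD = V_DD − I_D R_D = 9.32 − 0.983 × 23.8 = -14.1 V.
But -14.1 V < V_ov = 0.627 V, so the device is actually in triode.
In triode I_D = k_p[V_ov V_SD − ½ V_SD²] and I_D = (V_DD − V_SD)/R_D. Equating: 59.5 V_SD² − 75.61 V_SD + 9.32 = 0, giving V_SD = 0.138 V (the root below V_ov).
I_D = (9.32 − 0.138) / 23.8 = 0.386 mA.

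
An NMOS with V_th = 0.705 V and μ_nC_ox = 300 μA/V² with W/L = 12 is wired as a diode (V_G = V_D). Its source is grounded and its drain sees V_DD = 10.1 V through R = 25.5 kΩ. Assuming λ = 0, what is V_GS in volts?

With gate tied to drain, V_GS = V_DS ≥ V_GS − V_th, so the device is in saturation.
k_n = μ_nC_ox · (W/L) = 3.6 mA/V².
KCL at the drain: ½ k_n (V_GS − V_th)² = (V_DD − V_GS)/R.
Let x = V_GS − 0.705. Then 45.9 x² + x − 9.395 = 0, giving x = 0.442 V (positive root), so V_GS = 1.15 V.
I_D = (V_DD − V_GS)/R = (10.1 − 1.15) / 25.5 = 0.351 mA.

V_GS = 1.15 V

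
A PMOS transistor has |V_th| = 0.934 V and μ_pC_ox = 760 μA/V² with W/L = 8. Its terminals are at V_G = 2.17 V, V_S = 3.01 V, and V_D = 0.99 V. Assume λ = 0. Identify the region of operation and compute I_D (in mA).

Cutoff; I_D = 0 mA

V_SG = V_S − V_G = 3.01 − 2.17 = 0.84 V; V_SD = V_S − V_D = 3.01 − 0.99 = 2.02 V.
V_SG = 0.84 V < |V_th| = 0.934 V, so the transistor is in cutoff.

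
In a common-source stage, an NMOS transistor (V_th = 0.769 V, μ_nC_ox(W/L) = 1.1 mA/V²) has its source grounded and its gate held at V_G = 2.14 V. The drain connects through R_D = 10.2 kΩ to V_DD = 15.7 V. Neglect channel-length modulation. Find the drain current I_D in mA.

I_D = 1.03 mA

V_GS = V_G = 2.14 V, so V_ov = 2.14 − 0.769 = 1.37 V.
Assume saturation: I_D = ½ k_n V_ov² = 0.5 × 1.1 × 1.37² = 1.03 mA, giving V_DS = V_DD − I_D R_D = 15.7 − 1.03 × 10.2 = 5.16 V.
V_DS = 5.16 V ≥ V_ov = 1.37 V, confirming saturation.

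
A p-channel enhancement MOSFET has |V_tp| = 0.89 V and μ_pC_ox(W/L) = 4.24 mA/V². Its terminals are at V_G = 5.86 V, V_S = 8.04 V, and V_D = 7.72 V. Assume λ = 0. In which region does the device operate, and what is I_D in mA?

Triode; I_D = 1.53 mA

V_SG = V_S − V_G = 8.04 − 5.86 = 2.18 V; V_SD = V_S − V_D = 8.04 − 7.72 = 0.32 V.
V_ov = V_SG − |V_tp| = 2.18 − 0.89 = 1.29 V.
Since V_SD = 0.32 V < V_ov = 1.29 V, the device is in the triode region.
I_D = k_p [V_ov · V_SD − ½ V_SD²] = 4.24 × [1.29 × 0.32 − 0.5 × 0.32²] = 1.53 mA.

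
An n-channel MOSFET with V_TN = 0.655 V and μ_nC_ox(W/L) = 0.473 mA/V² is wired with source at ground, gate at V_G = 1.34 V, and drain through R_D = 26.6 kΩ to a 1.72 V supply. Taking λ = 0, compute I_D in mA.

I_D = 0.0569 mA

V_GS = V_G = 1.34 V, so V_ov = 1.34 − 0.655 = 0.685 V.
Assume saturation: I_D = ½ k_n V_ov² = 0.5 × 0.473 × 0.685² = 0.111 mA, giving V_DS = V_DD − I_D R_D = 1.72 − 0.111 × 26.6 = -1.23 V.
But -1.23 V < V_ov = 0.685 V, so the device is actually in triode.
In triode I_D = k_n[V_ov V_DS − ½ V_DS²] and I_D = (V_DD − V_DS)/R_D. Equating: 6.29 V_DS² − 9.619 V_DS + 1.72 = 0, giving V_DS = 0.207 V (the root below V_ov).
I_D = (1.72 − 0.207) / 26.6 = 0.0569 mA.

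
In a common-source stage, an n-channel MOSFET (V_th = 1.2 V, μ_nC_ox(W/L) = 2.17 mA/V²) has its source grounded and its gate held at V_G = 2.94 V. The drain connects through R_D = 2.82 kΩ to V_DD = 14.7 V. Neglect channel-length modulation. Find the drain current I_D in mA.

I_D = 3.28 mA

V_GS = V_G = 2.94 V, so V_ov = 2.94 − 1.2 = 1.74 V.
Assume saturation: I_D = ½ k_n V_ov² = 0.5 × 2.17 × 1.74² = 3.28 mA, giving V_DS = V_DD − I_D R_D = 14.7 − 3.28 × 2.82 = 5.44 V.
V_DS = 5.44 V ≥ V_ov = 1.74 V, confirming saturation.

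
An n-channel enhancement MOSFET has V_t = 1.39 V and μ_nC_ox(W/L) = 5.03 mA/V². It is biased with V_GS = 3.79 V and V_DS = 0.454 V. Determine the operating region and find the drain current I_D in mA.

V_ov = V_GS − V_t = 3.79 − 1.39 = 2.4 V.
Since V_DS = 0.454 V < V_ov = 2.4 V, the device is in the triode region.
I_D = k_n [V_ov · V_DS − ½ V_DS²] = 5.03 × [2.4 × 0.454 − 0.5 × 0.454²] = 4.96 mA.

Triode; I_D = 4.96 mA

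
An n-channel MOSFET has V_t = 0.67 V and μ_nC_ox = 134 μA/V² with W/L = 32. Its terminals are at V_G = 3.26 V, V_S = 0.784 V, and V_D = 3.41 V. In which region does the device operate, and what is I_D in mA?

Saturation; I_D = 6.99 mA

V_GS = V_G − V_S = 3.26 − 0.784 = 2.48 V; V_DS = V_D − V_S = 3.41 − 0.784 = 2.63 V.
k_n = μ_nC_ox · (W/L) = 4.288 mA/V².
V_ov = V_GS − V_t = 2.48 − 0.67 = 1.81 V.
Since V_DS = 2.63 V ≥ V_ov = 1.81 V, the device is in saturation.
I_D = ½ k_n V_ov² = 0.5 × 4.288 × 1.81² = 6.99 mA.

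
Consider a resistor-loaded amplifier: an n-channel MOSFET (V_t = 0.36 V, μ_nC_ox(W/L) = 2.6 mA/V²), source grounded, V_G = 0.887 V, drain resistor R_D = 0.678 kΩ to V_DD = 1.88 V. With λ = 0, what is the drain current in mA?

I_D = 0.361 mA

V_GS = V_G = 0.887 V, so V_ov = 0.887 − 0.36 = 0.527 V.
Assume saturation: I_D = ½ k_n V_ov² = 0.5 × 2.6 × 0.527² = 0.361 mA, giving V_DS = V_DD − I_D R_D = 1.88 − 0.361 × 0.678 = 1.64 V.
V_DS = 1.64 V ≥ V_ov = 0.527 V, confirming saturation.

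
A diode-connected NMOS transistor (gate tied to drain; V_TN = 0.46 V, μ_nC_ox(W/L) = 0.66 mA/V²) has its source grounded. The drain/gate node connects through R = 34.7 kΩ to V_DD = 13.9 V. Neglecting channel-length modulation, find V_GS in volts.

V_GS = 1.50 V

With gate tied to drain, V_GS = V_DS ≥ V_GS − V_TN, so the device is in saturation.
KCL at the drain: ½ k_n (V_GS − V_TN)² = (V_DD − V_GS)/R.
Let x = V_GS − 0.46. Then 11.5 x² + x − 13.44 = 0, giving x = 1.04 V (positive root), so V_GS = 1.5 V.
I_D = (V_DD − V_GS)/R = (13.9 − 1.5) / 34.7 = 0.357 mA.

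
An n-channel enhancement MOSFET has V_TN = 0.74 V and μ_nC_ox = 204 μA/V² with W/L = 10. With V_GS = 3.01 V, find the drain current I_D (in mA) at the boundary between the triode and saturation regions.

At the boundary V_DS = V_ov = V_GS − V_TN = 3.01 − 0.74 = 2.27 V.
k_n = μ_nC_ox · (W/L) = 2.04 mA/V².
I_D = ½ k_n V_ov² = 0.5 × 2.04 × 2.27² = 5.26 mA.

I_D = 5.26 mA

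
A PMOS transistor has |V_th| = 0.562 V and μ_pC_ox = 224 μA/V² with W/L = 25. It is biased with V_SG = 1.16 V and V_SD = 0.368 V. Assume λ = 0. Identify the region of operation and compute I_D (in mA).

Triode; I_D = 0.853 mA

k_p = μ_pC_ox · (W/L) = 5.6 mA/V².
V_ov = V_SG − |V_th| = 1.16 − 0.562 = 0.598 V.
Since V_SD = 0.368 V < V_ov = 0.598 V, the device is in the triode region.
I_D = k_p [V_ov · V_SD − ½ V_SD²] = 5.6 × [0.598 × 0.368 − 0.5 × 0.368²] = 0.853 mA.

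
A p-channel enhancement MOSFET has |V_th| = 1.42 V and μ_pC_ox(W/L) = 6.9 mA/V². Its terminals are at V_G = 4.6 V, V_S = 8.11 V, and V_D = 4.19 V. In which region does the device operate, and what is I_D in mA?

Saturation; I_D = 15.1 mA

V_SG = V_S − V_G = 8.11 − 4.6 = 3.51 V; V_SD = V_S − V_D = 8.11 − 4.19 = 3.92 V.
V_ov = V_SG − |V_th| = 3.51 − 1.42 = 2.09 V.
Since V_SD = 3.92 V ≥ V_ov = 2.09 V, the device is in saturation.
I_D = ½ k_p V_ov² = 0.5 × 6.9 × 2.09² = 15.1 mA.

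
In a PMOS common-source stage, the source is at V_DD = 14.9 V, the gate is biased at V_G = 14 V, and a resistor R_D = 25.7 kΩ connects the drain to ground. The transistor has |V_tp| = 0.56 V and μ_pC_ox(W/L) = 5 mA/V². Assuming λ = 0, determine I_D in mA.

V_SG = V_DD − V_G = 14.9 − 14 = 0.9 V, so V_ov = 0.9 − 0.56 = 0.34 V.
Assume saturation: I_D = ½ k_p V_ov² = 0.5 × 5 × 0.34² = 0.289 mA, giving V_SD = V_DD − I_D R_D = 14.9 − 0.289 × 25.7 = 7.47 V.
V_SD = 7.47 V ≥ V_ov = 0.34 V, confirming saturation.

I_D = 0.289 mA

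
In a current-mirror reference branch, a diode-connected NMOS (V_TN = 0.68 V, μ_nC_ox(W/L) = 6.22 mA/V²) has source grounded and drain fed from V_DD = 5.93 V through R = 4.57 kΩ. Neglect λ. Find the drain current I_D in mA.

I_D = 1.02 mA

With gate tied to drain, V_GS = V_DS ≥ V_GS − V_TN, so the device is in saturation.
KCL at the drain: ½ k_n (V_GS − V_TN)² = (V_DD − V_GS)/R.
Let x = V_GS − 0.68. Then 14.2 x² + x − 5.25 = 0, giving x = 0.574 V (positive root), so V_GS = 1.25 V.
I_D = (V_DD − V_GS)/R = (5.93 − 1.25) / 4.57 = 1.02 mA.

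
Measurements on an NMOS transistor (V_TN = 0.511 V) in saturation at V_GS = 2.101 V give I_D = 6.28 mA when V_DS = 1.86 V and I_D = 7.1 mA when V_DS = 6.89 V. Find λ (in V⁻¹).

With V_GS fixed, I_D ∝ (1 + λ V_DS) in saturation, so I_D2/I_D1 = (1 + λ V_DS2)/(1 + λ V_DS1).
7.1/6.28 = 1.131 = (1 + 6.89 λ)/(1 + 1.86 λ).
Solving: λ (I_D1 V_DS2 − I_D2 V_DS1) = I_D2 − I_D1, so λ = (7.1 − 6.28) / (6.28 × 6.89 − 7.1 × 1.86) = 0.82 / 30.1 = 0.0273 V⁻¹.

λ = 0.0273 V⁻¹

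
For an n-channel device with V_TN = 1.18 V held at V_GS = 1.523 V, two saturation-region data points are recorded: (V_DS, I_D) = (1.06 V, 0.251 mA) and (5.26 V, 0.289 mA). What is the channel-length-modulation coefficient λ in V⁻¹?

λ = 0.0375 V⁻¹

With V_GS fixed, I_D ∝ (1 + λ V_DS) in saturation, so I_D2/I_D1 = (1 + λ V_DS2)/(1 + λ V_DS1).
0.289/0.251 = 1.151 = (1 + 5.26 λ)/(1 + 1.06 λ).
Solving: λ (I_D1 V_DS2 − I_D2 V_DS1) = I_D2 − I_D1, so λ = (0.289 − 0.251) / (0.251 × 5.26 − 0.289 × 1.06) = 0.038 / 1.01 = 0.0375 V⁻¹.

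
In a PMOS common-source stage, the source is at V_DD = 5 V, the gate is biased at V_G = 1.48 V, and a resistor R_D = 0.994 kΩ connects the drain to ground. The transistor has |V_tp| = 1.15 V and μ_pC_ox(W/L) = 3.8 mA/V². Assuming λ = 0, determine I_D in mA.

I_D = 4.46 mA

V_SG = V_DD − V_G = 5 − 1.48 = 3.52 V, so V_ov = 3.52 − 1.15 = 2.37 V.
Assume saturation: I_D = ½ k_p V_ov² = 0.5 × 3.8 × 2.37² = 10.7 mA, giving V_SD = V_DD − I_D R_D = 5 − 10.7 × 0.994 = -5.61 V.
But -5.61 V < V_ov = 2.37 V, so the device is actually in triode.
In triode I_D = k_p[V_ov V_SD − ½ V_SD²] and I_D = (V_DD − V_SD)/R_D. Equating: 1.89 V_SD² − 9.952 V_SD + 5 = 0, giving V_SD = 0.562 V (the root below V_ov).
I_D = (5 − 0.562) / 0.994 = 4.46 mA.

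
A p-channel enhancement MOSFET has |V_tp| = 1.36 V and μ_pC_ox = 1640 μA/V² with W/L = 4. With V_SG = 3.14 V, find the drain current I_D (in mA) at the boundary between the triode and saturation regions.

I_D = 10.4 mA

At the boundary V_SD = V_ov = V_SG − |V_tp| = 3.14 − 1.36 = 1.78 V.
k_p = μ_pC_ox · (W/L) = 6.56 mA/V².
I_D = ½ k_p V_ov² = 0.5 × 6.56 × 1.78² = 10.4 mA.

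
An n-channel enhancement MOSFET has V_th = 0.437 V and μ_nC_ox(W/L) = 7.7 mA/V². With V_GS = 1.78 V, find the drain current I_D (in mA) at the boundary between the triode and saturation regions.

At the boundary V_DS = V_ov = V_GS − V_th = 1.78 − 0.437 = 1.34 V.
I_D = ½ k_n V_ov² = 0.5 × 7.7 × 1.34² = 6.94 mA.

I_D = 6.94 mA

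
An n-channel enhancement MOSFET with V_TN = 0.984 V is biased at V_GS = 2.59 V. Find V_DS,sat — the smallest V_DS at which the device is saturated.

V_DS,sat = 1.61 V

The boundary between triode and saturation is V_DS = V_GS − V_TN = V_ov.
V_ov = 2.59 − 0.984 = 1.61 V.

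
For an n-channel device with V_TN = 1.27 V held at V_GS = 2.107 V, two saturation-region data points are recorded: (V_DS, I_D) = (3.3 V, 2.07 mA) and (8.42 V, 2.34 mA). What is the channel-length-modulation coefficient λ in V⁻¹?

With V_GS fixed, I_D ∝ (1 + λ V_DS) in saturation, so I_D2/I_D1 = (1 + λ V_DS2)/(1 + λ V_DS1).
2.34/2.07 = 1.13 = (1 + 8.42 λ)/(1 + 3.3 λ).
Solving: λ (I_D1 V_DS2 − I_D2 V_DS1) = I_D2 − I_D1, so λ = (2.34 − 2.07) / (2.07 × 8.42 − 2.34 × 3.3) = 0.27 / 9.71 = 0.0278 V⁻¹.

λ = 0.0278 V⁻¹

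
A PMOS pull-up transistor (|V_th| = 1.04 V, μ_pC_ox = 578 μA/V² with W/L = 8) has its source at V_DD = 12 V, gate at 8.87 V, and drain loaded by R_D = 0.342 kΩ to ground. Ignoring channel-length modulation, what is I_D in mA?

I_D = 10.1 mA

V_SG = V_DD − V_G = 12 − 8.87 = 3.13 V, so V_ov = 3.13 − 1.04 = 2.09 V.
k_p = μ_pC_ox · (W/L) = 4.624 mA/V².
Assume saturation: I_D = ½ k_p V_ov² = 0.5 × 4.624 × 2.09² = 10.1 mA, giving V_SD = V_DD − I_D R_D = 12 − 10.1 × 0.342 = 8.55 V.
V_SD = 8.55 V ≥ V_ov = 2.09 V, confirming saturation.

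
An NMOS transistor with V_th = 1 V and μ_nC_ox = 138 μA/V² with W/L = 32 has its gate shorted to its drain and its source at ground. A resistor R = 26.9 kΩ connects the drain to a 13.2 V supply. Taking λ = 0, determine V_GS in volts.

With gate tied to drain, V_GS = V_DS ≥ V_GS − V_th, so the device is in saturation.
k_n = μ_nC_ox · (W/L) = 4.416 mA/V².
KCL at the drain: ½ k_n (V_GS − V_th)² = (V_DD − V_GS)/R.
Let x = V_GS − 1. Then 59.4 x² + x − 12.2 = 0, giving x = 0.445 V (positive root), so V_GS = 1.44 V.
I_D = (V_DD − V_GS)/R = (13.2 − 1.44) / 26.9 = 0.437 mA.

V_GS = 1.44 V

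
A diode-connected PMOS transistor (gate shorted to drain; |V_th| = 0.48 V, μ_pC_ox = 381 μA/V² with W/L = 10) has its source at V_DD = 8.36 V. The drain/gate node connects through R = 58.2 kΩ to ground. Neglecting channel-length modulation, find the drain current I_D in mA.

With gate tied to drain, V_SG = V_SD ≥ V_SG − |V_th|, so the device is in saturation.
k_p = μ_pC_ox · (W/L) = 3.81 mA/V².
KCL at the drain: ½ k_p (V_SG − |V_th|)² = (V_DD − V_SG)/R.
Let x = V_SG − 0.48. Then 111 x² + x − 7.88 = 0, giving x = 0.262 V (positive root), so V_SG = 0.742 V.
I_D = (V_DD − V_SG)/R = (8.36 − 0.742) / 58.2 = 0.131 mA.

I_D = 0.131 mA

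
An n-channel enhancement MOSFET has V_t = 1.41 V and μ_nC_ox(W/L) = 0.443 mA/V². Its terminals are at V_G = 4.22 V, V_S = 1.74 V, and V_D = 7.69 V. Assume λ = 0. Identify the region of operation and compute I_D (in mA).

Saturation; I_D = 0.254 mA

V_GS = V_G − V_S = 4.22 − 1.74 = 2.48 V; V_DS = V_D − V_S = 7.69 − 1.74 = 5.95 V.
V_ov = V_GS − V_t = 2.48 − 1.41 = 1.07 V.
Since V_DS = 5.95 V ≥ V_ov = 1.07 V, the device is in saturation.
I_D = ½ k_n V_ov² = 0.5 × 0.443 × 1.07² = 0.254 mA.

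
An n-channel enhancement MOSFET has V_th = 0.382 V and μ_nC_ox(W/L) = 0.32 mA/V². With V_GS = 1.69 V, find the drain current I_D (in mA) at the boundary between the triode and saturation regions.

I_D = 0.274 mA

At the boundary V_DS = V_ov = V_GS − V_th = 1.69 − 0.382 = 1.31 V.
I_D = ½ k_n V_ov² = 0.5 × 0.32 × 1.31² = 0.274 mA.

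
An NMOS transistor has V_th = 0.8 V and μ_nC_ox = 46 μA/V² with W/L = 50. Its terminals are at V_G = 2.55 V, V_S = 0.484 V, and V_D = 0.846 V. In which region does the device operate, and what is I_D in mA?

V_GS = V_G − V_S = 2.55 − 0.484 = 2.07 V; V_DS = V_D − V_S = 0.846 − 0.484 = 0.362 V.
k_n = μ_nC_ox · (W/L) = 2.3 mA/V².
V_ov = V_GS − V_th = 2.07 − 0.8 = 1.27 V.
Since V_DS = 0.362 V < V_ov = 1.27 V, the device is in the triode region.
I_D = k_n [V_ov · V_DS − ½ V_DS²] = 2.3 × [1.27 × 0.362 − 0.5 × 0.362²] = 0.903 mA.

Triode; I_D = 0.903 mA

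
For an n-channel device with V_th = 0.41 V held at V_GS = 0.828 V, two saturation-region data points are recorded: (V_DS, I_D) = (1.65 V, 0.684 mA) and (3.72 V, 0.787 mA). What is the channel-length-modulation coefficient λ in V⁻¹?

With V_GS fixed, I_D ∝ (1 + λ V_DS) in saturation, so I_D2/I_D1 = (1 + λ V_DS2)/(1 + λ V_DS1).
0.787/0.684 = 1.151 = (1 + 3.72 λ)/(1 + 1.65 λ).
Solving: λ (I_D1 V_DS2 − I_D2 V_DS1) = I_D2 − I_D1, so λ = (0.787 − 0.684) / (0.684 × 3.72 − 0.787 × 1.65) = 0.103 / 1.25 = 0.0827 V⁻¹.

λ = 0.0827 V⁻¹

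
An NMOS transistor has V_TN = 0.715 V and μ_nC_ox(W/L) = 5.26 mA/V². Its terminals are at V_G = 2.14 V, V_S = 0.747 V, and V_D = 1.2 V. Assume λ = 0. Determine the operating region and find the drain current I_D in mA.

V_GS = V_G − V_S = 2.14 − 0.747 = 1.39 V; V_DS = V_D − V_S = 1.2 − 0.747 = 0.453 V.
V_ov = V_GS − V_TN = 1.39 − 0.715 = 0.678 V.
Since V_DS = 0.453 V < V_ov = 0.678 V, the device is in the triode region.
I_D = k_n [V_ov · V_DS − ½ V_DS²] = 5.26 × [0.678 × 0.453 − 0.5 × 0.453²] = 1.08 mA.

Triode; I_D = 1.08 mA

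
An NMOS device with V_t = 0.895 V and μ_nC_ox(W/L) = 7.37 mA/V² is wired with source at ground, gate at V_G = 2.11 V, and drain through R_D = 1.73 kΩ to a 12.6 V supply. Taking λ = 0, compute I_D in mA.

I_D = 5.44 mA

V_GS = V_G = 2.11 V, so V_ov = 2.11 − 0.895 = 1.21 V.
Assume saturation: I_D = ½ k_n V_ov² = 0.5 × 7.37 × 1.21² = 5.44 mA, giving V_DS = V_DD − I_D R_D = 12.6 − 5.44 × 1.73 = 3.19 V.
V_DS = 3.19 V ≥ V_ov = 1.21 V, confirming saturation.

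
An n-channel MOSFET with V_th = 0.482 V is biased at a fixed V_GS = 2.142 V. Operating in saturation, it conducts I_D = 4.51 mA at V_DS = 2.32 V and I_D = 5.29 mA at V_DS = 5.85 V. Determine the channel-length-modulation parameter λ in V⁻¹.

λ = 0.0553 V⁻¹

With V_GS fixed, I_D ∝ (1 + λ V_DS) in saturation, so I_D2/I_D1 = (1 + λ V_DS2)/(1 + λ V_DS1).
5.29/4.51 = 1.173 = (1 + 5.85 λ)/(1 + 2.32 λ).
Solving: λ (I_D1 V_DS2 − I_D2 V_DS1) = I_D2 − I_D1, so λ = (5.29 − 4.51) / (4.51 × 5.85 − 5.29 × 2.32) = 0.78 / 14.1 = 0.0553 V⁻¹.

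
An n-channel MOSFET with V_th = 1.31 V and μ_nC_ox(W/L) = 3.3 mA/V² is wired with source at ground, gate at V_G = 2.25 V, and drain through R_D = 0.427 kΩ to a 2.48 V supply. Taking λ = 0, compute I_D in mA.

V_GS = V_G = 2.25 V, so V_ov = 2.25 − 1.31 = 0.94 V.
Assume saturation: I_D = ½ k_n V_ov² = 0.5 × 3.3 × 0.94² = 1.46 mA, giving V_DS = V_DD − I_D R_D = 2.48 − 1.46 × 0.427 = 1.86 V.
V_DS = 1.86 V ≥ V_ov = 0.94 V, confirming saturation.

I_D = 1.46 mA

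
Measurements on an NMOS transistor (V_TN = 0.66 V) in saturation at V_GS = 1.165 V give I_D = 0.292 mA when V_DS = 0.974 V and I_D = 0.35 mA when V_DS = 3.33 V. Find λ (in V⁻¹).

λ = 0.0919 V⁻¹

With V_GS fixed, I_D ∝ (1 + λ V_DS) in saturation, so I_D2/I_D1 = (1 + λ V_DS2)/(1 + λ V_DS1).
0.35/0.292 = 1.199 = (1 + 3.33 λ)/(1 + 0.974 λ).
Solving: λ (I_D1 V_DS2 − I_D2 V_DS1) = I_D2 − I_D1, so λ = (0.35 − 0.292) / (0.292 × 3.33 − 0.35 × 0.974) = 0.058 / 0.631 = 0.0919 V⁻¹.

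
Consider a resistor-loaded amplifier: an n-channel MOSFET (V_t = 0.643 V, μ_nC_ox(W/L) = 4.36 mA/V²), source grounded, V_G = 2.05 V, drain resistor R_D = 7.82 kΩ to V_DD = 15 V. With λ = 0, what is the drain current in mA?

I_D = 1.87 mA

V_GS = V_G = 2.05 V, so V_ov = 2.05 − 0.643 = 1.41 V.
Assume saturation: I_D = ½ k_n V_ov² = 0.5 × 4.36 × 1.41² = 4.32 mA, giving V_DS = V_DD − I_D R_D = 15 − 4.32 × 7.82 = -18.7 V.
But -18.7 V < V_ov = 1.41 V, so the device is actually in triode.
In triode I_D = k_n[V_ov V_DS − ½ V_DS²] and I_D = (V_DD − V_DS)/R_D. Equating: 17 V_DS² − 48.97 V_DS + 15 = 0, giving V_DS = 0.349 V (the root below V_ov).
I_D = (15 − 0.349) / 7.82 = 1.87 mA.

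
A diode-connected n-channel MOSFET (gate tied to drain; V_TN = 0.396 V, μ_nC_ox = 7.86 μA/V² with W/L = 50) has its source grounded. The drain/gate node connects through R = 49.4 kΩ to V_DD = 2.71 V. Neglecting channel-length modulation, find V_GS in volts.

V_GS = 0.835 V

With gate tied to drain, V_GS = V_DS ≥ V_GS − V_TN, so the device is in saturation.
k_n = μ_nC_ox · (W/L) = 0.393 mA/V².
KCL at the drain: ½ k_n (V_GS − V_TN)² = (V_DD − V_GS)/R.
Let x = V_GS − 0.396. Then 9.71 x² + x − 2.314 = 0, giving x = 0.439 V (positive root), so V_GS = 0.835 V.
I_D = (V_DD − V_GS)/R = (2.71 − 0.835) / 49.4 = 0.0379 mA.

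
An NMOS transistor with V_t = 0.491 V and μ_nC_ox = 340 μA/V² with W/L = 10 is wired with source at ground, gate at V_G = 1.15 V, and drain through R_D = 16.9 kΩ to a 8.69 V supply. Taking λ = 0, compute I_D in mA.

I_D = 0.497 mA

V_GS = V_G = 1.15 V, so V_ov = 1.15 − 0.491 = 0.659 V.
k_n = μ_nC_ox · (W/L) = 3.4 mA/V².
Assume saturation: I_D = ½ k_n V_ov² = 0.5 × 3.4 × 0.659² = 0.738 mA, giving V_DS = V_DD − I_D R_D = 8.69 − 0.738 × 16.9 = -3.79 V.
But -3.79 V < V_ov = 0.659 V, so the device is actually in triode.
In triode I_D = k_n[V_ov V_DS − ½ V_DS²] and I_D = (V_DD − V_DS)/R_D. Equating: 28.7 V_DS² − 38.87 V_DS + 8.69 = 0, giving V_DS = 0.283 V (the root below V_ov).
I_D = (8.69 − 0.283) / 16.9 = 0.497 mA.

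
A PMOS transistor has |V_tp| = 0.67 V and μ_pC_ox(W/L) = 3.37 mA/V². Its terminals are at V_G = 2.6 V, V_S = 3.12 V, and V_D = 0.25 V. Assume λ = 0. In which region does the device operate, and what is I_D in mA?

Cutoff; I_D = 0 mA

V_SG = V_S − V_G = 3.12 − 2.6 = 0.52 V; V_SD = V_S − V_D = 3.12 − 0.25 = 2.87 V.
V_SG = 0.52 V < |V_tp| = 0.67 V, so the transistor is in cutoff.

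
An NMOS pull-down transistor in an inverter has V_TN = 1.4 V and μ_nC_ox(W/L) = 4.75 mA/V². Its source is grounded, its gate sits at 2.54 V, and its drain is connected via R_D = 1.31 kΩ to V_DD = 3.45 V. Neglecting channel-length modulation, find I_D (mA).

I_D = 2.22 mA

V_GS = V_G = 2.54 V, so V_ov = 2.54 − 1.4 = 1.14 V.
Assume saturation: I_D = ½ k_n V_ov² = 0.5 × 4.75 × 1.14² = 3.09 mA, giving V_DS = V_DD − I_D R_D = 3.45 − 3.09 × 1.31 = -0.593 V.
But -0.593 V < V_ov = 1.14 V, so the device is actually in triode.
In triode I_D = k_n[V_ov V_DS − ½ V_DS²] and I_D = (V_DD − V_DS)/R_D. Equating: 3.11 V_DS² − 8.094 V_DS + 3.45 = 0, giving V_DS = 0.537 V (the root below V_ov).
I_D = (3.45 − 0.537) / 1.31 = 2.22 mA.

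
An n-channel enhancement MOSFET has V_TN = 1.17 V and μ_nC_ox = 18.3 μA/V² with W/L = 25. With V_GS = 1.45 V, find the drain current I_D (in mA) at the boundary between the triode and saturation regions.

I_D = 0.0179 mA

At the boundary V_DS = V_ov = V_GS − V_TN = 1.45 − 1.17 = 0.28 V.
k_n = μ_nC_ox · (W/L) = 0.4575 mA/V².
I_D = ½ k_n V_ov² = 0.5 × 0.4575 × 0.28² = 0.0179 mA.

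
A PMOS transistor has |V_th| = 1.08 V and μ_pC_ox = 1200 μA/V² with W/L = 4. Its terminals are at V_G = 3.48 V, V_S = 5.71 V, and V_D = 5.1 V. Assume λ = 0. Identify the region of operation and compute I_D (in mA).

Triode; I_D = 2.47 mA

V_SG = V_S − V_G = 5.71 − 3.48 = 2.23 V; V_SD = V_S − V_D = 5.71 − 5.1 = 0.61 V.
k_p = μ_pC_ox · (W/L) = 4.8 mA/V².
V_ov = V_SG − |V_th| = 2.23 − 1.08 = 1.15 V.
Since V_SD = 0.61 V < V_ov = 1.15 V, the device is in the triode region.
I_D = k_p [V_ov · V_SD − ½ V_SD²] = 4.8 × [1.15 × 0.61 − 0.5 × 0.61²] = 2.47 mA.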